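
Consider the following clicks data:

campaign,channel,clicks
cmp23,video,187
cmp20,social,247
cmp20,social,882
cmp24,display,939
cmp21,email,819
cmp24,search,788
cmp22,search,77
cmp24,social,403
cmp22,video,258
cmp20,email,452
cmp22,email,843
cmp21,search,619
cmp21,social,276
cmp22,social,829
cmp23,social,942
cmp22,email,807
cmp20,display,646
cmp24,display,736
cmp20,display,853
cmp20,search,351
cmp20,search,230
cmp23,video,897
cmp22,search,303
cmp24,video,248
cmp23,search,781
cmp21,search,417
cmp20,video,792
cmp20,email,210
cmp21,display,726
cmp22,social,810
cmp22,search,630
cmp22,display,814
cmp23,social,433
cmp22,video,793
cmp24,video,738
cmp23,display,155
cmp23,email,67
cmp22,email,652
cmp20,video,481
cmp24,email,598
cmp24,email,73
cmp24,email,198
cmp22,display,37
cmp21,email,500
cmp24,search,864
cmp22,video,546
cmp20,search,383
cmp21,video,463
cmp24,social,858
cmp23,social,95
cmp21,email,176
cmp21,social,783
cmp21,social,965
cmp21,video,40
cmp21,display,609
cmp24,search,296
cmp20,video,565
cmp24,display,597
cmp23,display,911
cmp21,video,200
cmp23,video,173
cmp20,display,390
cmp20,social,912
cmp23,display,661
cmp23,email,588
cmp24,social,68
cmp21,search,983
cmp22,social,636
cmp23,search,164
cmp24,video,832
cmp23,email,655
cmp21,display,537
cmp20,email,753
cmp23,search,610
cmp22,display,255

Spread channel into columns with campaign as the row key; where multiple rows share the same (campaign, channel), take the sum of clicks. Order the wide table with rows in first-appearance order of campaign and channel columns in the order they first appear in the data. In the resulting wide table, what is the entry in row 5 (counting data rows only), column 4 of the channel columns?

With rows in first-appearance order of campaign, row 5 is campaign=cmp22. channel columns in first-appearance order: video, social, display, email, search; column 4 is email.
Long rows with campaign=cmp22, channel=email: 843 + 807 + 652 = 2302.

2302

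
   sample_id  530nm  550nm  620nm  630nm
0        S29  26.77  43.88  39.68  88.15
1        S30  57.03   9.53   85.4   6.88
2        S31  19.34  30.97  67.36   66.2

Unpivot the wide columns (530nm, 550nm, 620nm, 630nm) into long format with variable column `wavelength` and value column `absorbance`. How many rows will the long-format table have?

3 sample_id values × 4 melted columns = 12 rows.

12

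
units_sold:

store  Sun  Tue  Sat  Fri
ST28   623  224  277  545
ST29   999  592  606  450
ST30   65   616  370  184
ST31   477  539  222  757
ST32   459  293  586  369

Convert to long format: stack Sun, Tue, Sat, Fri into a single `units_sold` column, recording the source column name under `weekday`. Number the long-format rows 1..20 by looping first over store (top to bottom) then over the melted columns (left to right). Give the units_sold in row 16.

20 rows total (5 × 4). Row 16: index ⌊(16-1)/4⌋ = 3 into store → ST31; (16-1) mod 4 = 3 into the melted columns → Fri.
So row 16 is (ST31, Fri, 757); units_sold = 757.

757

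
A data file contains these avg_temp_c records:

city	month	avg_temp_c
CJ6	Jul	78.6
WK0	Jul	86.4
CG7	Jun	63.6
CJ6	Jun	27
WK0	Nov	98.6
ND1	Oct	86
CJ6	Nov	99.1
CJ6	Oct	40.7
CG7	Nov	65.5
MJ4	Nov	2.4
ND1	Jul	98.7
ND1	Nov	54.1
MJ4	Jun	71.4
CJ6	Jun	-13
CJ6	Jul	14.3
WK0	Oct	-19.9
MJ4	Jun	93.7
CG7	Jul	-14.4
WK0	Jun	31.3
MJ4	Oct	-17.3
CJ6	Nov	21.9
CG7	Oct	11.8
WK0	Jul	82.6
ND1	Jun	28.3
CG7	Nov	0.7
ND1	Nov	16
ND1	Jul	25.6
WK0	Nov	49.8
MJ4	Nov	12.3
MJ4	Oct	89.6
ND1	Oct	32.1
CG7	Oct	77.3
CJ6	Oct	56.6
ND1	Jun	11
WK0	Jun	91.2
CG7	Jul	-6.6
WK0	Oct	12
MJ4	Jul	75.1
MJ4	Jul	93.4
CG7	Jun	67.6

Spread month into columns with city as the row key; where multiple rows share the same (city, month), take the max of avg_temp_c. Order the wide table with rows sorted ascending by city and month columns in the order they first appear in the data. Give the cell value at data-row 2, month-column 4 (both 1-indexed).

With rows sorted ascending by city, row 2 is city=CJ6. month columns in first-appearance order: Jul, Jun, Nov, Oct; column 4 is Oct.
Long rows with city=CJ6, month=Oct: max(40.7, 56.6) = 56.6.

56.6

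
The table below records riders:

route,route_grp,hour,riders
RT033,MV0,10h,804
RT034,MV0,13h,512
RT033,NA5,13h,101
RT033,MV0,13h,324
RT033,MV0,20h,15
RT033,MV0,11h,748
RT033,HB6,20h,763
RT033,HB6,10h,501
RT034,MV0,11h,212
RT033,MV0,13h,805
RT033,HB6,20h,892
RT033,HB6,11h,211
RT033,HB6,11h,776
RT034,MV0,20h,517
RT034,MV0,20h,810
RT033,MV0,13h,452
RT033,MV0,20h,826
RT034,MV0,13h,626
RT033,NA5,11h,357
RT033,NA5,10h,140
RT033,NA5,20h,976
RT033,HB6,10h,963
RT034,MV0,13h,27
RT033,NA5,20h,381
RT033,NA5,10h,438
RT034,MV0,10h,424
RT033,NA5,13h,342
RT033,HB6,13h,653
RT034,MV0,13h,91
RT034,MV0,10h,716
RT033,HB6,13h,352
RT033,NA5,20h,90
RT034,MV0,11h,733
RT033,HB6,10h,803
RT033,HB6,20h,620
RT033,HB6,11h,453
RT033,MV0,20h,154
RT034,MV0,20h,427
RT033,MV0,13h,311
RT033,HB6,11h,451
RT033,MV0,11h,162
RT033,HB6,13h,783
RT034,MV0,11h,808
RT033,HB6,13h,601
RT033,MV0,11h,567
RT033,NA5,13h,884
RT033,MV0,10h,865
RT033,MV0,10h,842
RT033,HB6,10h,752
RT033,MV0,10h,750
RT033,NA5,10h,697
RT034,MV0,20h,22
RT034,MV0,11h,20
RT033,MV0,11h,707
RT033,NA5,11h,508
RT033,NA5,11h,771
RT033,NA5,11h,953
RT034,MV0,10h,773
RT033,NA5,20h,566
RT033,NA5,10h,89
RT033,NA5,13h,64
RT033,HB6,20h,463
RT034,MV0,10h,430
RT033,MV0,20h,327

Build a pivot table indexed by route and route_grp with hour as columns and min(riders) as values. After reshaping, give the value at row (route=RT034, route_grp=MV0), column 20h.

22

Rows with route=RT034, route_grp=MV0 and hour=20h: riders values are 517, 810, 427, 22.
min(517, 810, 427, 22) = 22.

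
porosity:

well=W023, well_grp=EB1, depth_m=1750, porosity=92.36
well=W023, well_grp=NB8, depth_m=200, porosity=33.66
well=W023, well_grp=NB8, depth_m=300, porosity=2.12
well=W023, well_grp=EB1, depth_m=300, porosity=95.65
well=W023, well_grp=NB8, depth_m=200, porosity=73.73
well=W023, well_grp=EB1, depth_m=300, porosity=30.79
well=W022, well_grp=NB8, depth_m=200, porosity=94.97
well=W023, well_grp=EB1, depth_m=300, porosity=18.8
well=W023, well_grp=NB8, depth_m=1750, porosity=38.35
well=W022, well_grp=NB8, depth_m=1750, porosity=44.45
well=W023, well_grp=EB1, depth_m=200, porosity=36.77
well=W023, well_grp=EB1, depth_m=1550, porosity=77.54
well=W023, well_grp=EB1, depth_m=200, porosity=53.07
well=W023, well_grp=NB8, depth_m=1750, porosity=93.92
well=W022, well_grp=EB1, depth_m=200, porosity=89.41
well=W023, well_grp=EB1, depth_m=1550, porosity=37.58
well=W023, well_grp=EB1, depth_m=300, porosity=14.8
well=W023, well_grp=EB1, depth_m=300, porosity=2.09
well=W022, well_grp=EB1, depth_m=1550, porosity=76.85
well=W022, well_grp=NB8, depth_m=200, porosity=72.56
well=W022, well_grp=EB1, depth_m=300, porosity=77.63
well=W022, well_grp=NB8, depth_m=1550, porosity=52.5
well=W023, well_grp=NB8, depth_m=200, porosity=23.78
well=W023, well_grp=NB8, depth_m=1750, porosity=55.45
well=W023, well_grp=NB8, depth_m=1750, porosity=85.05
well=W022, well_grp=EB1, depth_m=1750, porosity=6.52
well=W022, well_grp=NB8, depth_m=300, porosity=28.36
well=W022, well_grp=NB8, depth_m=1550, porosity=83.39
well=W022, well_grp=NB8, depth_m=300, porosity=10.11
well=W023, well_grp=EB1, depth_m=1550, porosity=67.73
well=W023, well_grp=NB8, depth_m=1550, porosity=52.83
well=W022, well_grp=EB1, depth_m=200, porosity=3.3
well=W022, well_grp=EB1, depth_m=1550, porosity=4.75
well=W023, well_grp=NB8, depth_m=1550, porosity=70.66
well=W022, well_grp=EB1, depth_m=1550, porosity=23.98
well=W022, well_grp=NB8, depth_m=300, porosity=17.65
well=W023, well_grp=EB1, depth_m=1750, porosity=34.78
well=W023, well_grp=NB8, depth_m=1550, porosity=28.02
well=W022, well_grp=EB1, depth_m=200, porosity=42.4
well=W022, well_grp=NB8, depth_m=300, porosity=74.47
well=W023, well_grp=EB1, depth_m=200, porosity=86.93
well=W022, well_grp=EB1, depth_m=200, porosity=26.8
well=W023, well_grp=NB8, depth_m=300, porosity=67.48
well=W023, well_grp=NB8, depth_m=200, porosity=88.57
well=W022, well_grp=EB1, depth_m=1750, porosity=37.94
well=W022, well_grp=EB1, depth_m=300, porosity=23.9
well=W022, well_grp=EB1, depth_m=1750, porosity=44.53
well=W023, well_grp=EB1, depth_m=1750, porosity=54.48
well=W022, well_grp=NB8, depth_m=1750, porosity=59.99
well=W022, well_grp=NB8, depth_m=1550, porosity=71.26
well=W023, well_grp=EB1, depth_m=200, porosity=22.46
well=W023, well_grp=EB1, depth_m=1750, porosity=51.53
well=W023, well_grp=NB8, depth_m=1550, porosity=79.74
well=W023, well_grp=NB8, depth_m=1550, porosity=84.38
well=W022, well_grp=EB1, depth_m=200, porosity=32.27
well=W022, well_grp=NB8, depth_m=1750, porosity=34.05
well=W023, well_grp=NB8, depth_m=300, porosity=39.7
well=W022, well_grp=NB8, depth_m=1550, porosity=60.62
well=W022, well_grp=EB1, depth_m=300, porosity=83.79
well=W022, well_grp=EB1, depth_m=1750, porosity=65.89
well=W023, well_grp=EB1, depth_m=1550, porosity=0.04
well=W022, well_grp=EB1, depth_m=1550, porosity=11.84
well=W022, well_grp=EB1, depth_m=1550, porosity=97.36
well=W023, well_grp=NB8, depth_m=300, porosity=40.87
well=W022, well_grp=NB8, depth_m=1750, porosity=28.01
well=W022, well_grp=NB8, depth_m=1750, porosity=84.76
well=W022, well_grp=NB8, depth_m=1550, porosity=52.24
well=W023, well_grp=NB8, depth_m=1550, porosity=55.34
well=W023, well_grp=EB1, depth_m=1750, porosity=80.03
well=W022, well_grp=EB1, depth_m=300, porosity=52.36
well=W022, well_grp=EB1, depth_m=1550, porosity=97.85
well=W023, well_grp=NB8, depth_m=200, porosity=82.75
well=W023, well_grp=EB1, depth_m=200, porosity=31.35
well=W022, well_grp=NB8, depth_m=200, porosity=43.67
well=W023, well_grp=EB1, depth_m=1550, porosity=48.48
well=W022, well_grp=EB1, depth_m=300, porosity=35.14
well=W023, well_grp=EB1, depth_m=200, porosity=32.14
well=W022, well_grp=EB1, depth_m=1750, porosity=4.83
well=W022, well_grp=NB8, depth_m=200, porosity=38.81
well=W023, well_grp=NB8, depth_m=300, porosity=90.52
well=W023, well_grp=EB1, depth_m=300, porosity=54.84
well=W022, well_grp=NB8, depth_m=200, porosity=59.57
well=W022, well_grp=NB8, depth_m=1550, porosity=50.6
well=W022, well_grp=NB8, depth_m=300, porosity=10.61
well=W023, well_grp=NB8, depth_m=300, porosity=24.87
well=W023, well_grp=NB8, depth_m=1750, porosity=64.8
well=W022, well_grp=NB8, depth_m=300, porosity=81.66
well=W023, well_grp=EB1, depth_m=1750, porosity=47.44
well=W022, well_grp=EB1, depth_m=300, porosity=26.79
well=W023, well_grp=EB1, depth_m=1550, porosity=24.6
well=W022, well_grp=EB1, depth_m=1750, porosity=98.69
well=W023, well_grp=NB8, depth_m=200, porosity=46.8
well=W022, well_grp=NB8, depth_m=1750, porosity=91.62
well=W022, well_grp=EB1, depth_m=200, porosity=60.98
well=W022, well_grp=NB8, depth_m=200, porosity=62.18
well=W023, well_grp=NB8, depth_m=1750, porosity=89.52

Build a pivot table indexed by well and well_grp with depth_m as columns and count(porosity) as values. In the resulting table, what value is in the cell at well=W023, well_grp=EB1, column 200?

Rows with well=W023, well_grp=EB1 and depth_m=200: porosity values are 36.77, 53.07, 86.93, 22.46, 31.35, 32.14.
6 rows match — count = 6.

6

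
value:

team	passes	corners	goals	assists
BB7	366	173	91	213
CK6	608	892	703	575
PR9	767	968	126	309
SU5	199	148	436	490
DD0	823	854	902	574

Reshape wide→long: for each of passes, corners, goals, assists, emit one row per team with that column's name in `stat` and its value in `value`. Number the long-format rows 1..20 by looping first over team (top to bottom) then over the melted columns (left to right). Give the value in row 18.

854

20 rows total (5 × 4). Row 18: index ⌊(18-1)/4⌋ = 4 into team → DD0; (18-1) mod 4 = 1 into the melted columns → corners.
So row 18 is (DD0, corners, 854); value = 854.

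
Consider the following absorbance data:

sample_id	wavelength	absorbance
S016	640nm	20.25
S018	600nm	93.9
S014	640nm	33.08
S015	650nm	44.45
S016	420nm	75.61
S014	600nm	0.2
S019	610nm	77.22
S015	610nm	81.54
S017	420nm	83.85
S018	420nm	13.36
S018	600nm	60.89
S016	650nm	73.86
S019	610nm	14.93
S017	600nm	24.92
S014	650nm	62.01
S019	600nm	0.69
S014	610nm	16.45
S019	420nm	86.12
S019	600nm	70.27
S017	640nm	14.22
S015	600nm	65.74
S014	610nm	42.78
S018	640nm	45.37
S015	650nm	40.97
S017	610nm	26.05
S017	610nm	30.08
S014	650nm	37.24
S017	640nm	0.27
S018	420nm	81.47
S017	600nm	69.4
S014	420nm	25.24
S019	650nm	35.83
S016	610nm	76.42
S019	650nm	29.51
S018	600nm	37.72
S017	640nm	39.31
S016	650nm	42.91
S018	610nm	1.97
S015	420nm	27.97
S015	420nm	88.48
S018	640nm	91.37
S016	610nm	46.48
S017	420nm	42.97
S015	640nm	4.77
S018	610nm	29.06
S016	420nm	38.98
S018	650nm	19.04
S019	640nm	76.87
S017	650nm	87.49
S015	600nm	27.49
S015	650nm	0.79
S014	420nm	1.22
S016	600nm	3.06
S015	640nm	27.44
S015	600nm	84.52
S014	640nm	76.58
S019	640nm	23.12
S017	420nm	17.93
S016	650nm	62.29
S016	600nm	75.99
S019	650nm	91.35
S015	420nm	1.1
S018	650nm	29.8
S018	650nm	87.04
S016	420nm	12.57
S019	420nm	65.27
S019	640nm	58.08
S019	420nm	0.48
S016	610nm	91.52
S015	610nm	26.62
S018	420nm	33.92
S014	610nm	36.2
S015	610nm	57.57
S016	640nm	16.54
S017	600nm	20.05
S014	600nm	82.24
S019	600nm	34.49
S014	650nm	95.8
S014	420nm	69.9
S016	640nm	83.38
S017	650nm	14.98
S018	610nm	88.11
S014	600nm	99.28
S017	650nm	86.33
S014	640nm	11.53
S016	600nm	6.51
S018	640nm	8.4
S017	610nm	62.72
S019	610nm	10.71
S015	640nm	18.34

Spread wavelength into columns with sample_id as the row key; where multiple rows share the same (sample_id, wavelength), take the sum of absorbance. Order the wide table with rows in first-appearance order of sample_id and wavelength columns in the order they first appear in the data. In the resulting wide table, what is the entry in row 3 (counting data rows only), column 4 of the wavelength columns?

With rows in first-appearance order of sample_id, row 3 is sample_id=S014. wavelength columns in first-appearance order: 640nm, 600nm, 650nm, 420nm, 610nm; column 4 is 420nm.
Long rows with sample_id=S014, wavelength=420nm: 25.24 + 1.22 + 69.9 = 96.36.

96.36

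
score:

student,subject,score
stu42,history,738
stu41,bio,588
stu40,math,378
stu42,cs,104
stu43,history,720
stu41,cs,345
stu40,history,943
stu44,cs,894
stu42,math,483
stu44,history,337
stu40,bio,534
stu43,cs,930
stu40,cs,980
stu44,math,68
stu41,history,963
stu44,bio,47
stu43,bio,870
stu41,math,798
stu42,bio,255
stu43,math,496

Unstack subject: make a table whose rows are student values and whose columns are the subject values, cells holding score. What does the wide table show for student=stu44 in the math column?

Wide layout: rows indexed by student, columns are the 4 distinct subject values (history, bio, math, cs).
Cell (student=stu44, subject=math) draws from the long row where student=stu44 and subject=math, which has score=68.

68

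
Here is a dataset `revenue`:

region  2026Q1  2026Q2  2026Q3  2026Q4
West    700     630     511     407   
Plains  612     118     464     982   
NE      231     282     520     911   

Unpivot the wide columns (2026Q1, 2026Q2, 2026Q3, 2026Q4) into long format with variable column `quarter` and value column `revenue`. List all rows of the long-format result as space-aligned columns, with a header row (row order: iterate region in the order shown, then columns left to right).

Each (region, column) pair becomes one row: 3 × 4 = 12 rows.
For example, (West, 2026Q1) → revenue=700.

region  quarter  revenue
West    2026Q1   700    
West    2026Q2   630    
West    2026Q3   511    
West    2026Q4   407    
Plains  2026Q1   612    
Plains  2026Q2   118    
Plains  2026Q3   464    
Plains  2026Q4   982    
NE      2026Q1   231    
NE      2026Q2   282    
NE      2026Q3   520    
NE      2026Q4   911    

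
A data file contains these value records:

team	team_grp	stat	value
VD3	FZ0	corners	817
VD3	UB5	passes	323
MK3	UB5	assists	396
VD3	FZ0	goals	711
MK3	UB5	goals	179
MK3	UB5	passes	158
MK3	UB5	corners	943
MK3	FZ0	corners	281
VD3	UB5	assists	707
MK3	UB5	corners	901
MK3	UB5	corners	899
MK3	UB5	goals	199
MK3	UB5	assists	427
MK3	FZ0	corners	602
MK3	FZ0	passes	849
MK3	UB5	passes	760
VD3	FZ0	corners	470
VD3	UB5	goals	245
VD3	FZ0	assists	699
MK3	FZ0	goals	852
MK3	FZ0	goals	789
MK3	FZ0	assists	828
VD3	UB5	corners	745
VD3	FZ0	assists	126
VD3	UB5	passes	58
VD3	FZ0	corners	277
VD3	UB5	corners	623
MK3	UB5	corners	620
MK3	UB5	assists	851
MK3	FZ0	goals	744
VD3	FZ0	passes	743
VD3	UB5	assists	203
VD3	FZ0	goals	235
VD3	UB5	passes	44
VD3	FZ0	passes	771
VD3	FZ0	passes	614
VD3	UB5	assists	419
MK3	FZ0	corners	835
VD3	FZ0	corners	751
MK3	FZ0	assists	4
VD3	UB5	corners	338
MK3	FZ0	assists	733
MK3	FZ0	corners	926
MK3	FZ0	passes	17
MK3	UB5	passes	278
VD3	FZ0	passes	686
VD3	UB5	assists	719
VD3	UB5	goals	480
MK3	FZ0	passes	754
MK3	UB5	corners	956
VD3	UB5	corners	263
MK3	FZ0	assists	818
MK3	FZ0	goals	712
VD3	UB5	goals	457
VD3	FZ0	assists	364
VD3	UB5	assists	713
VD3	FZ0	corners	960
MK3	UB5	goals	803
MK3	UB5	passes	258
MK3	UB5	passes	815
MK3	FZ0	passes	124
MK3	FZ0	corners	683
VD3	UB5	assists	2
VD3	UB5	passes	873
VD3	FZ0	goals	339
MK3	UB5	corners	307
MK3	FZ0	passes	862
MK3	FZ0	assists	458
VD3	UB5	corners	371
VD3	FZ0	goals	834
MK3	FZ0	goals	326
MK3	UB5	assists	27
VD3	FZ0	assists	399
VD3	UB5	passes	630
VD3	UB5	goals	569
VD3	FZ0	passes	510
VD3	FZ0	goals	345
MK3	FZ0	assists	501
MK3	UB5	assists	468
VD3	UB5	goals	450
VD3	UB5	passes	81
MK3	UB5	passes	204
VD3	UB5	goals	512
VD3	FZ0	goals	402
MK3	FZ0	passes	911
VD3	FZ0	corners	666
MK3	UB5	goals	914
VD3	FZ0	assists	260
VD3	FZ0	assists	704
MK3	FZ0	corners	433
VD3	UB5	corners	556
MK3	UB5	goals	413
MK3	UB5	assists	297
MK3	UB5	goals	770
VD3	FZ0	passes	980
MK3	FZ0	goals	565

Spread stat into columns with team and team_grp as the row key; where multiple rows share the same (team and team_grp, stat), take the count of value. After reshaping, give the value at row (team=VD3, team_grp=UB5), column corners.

Rows with team=VD3, team_grp=UB5 and stat=corners: value values are 745, 623, 338, 263, 371, 556.
6 rows match — count = 6.

6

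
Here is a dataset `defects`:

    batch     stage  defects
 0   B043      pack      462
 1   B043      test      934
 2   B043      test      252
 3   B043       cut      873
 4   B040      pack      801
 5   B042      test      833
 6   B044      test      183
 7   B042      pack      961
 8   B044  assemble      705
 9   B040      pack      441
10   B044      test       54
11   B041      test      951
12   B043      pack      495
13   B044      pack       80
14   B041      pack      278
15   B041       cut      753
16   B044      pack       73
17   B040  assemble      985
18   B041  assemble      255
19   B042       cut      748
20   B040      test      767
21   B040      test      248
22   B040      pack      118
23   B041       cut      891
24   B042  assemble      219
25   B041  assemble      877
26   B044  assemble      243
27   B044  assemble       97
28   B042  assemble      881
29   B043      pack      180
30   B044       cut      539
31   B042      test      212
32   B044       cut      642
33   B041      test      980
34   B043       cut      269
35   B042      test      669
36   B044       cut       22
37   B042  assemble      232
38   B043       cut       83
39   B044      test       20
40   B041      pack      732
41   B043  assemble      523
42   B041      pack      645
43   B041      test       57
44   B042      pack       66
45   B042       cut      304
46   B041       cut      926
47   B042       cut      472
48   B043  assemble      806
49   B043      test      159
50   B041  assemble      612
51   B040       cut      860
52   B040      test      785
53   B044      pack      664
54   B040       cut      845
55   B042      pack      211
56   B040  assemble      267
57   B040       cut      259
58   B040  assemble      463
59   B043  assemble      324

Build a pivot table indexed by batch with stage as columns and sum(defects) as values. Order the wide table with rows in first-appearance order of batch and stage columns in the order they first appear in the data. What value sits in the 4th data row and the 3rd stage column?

1203

With rows in first-appearance order of batch, row 4 is batch=B044. stage columns in first-appearance order: pack, test, cut, assemble; column 3 is cut.
Long rows with batch=B044, stage=cut: 539 + 642 + 22 = 1203.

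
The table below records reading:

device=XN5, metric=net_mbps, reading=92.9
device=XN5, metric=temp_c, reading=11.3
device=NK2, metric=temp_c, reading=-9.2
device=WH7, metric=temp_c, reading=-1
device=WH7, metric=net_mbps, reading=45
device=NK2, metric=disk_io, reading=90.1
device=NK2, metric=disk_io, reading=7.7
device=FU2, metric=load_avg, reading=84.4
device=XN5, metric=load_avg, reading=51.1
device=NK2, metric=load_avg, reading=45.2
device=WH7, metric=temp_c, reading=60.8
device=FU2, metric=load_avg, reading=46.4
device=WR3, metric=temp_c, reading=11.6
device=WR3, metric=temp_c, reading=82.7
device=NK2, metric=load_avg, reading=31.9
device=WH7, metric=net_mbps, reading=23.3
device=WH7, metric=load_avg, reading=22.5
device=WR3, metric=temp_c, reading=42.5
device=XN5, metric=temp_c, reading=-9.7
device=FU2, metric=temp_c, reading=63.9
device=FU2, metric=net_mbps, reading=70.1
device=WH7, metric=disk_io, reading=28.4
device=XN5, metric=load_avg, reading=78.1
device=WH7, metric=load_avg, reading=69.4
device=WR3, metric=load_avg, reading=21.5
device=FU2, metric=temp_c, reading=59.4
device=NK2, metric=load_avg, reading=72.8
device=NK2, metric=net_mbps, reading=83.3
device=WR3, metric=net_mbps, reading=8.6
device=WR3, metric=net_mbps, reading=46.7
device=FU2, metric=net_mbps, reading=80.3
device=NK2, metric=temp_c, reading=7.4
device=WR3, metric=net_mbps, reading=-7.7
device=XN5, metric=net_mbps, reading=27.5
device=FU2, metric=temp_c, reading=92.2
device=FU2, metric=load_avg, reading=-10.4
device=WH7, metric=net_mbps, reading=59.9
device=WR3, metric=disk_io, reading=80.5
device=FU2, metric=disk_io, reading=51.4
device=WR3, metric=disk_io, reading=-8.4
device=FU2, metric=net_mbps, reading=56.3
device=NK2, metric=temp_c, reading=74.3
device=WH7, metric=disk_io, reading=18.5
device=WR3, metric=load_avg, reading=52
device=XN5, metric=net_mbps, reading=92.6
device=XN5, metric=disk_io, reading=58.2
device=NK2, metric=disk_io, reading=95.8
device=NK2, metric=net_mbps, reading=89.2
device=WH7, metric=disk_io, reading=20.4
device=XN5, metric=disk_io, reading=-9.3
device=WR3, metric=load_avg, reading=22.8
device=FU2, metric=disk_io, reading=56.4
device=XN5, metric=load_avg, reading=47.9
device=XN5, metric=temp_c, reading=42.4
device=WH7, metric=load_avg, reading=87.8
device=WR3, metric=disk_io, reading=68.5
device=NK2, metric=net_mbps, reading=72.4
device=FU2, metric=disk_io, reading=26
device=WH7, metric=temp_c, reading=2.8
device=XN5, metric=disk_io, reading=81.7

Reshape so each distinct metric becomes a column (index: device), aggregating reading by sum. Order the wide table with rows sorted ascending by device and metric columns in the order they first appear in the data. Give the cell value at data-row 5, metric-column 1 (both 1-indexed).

213

With rows sorted ascending by device, row 5 is device=XN5. metric columns in first-appearance order: net_mbps, temp_c, disk_io, load_avg; column 1 is net_mbps.
Long rows with device=XN5, metric=net_mbps: 92.9 + 27.5 + 92.6 = 213.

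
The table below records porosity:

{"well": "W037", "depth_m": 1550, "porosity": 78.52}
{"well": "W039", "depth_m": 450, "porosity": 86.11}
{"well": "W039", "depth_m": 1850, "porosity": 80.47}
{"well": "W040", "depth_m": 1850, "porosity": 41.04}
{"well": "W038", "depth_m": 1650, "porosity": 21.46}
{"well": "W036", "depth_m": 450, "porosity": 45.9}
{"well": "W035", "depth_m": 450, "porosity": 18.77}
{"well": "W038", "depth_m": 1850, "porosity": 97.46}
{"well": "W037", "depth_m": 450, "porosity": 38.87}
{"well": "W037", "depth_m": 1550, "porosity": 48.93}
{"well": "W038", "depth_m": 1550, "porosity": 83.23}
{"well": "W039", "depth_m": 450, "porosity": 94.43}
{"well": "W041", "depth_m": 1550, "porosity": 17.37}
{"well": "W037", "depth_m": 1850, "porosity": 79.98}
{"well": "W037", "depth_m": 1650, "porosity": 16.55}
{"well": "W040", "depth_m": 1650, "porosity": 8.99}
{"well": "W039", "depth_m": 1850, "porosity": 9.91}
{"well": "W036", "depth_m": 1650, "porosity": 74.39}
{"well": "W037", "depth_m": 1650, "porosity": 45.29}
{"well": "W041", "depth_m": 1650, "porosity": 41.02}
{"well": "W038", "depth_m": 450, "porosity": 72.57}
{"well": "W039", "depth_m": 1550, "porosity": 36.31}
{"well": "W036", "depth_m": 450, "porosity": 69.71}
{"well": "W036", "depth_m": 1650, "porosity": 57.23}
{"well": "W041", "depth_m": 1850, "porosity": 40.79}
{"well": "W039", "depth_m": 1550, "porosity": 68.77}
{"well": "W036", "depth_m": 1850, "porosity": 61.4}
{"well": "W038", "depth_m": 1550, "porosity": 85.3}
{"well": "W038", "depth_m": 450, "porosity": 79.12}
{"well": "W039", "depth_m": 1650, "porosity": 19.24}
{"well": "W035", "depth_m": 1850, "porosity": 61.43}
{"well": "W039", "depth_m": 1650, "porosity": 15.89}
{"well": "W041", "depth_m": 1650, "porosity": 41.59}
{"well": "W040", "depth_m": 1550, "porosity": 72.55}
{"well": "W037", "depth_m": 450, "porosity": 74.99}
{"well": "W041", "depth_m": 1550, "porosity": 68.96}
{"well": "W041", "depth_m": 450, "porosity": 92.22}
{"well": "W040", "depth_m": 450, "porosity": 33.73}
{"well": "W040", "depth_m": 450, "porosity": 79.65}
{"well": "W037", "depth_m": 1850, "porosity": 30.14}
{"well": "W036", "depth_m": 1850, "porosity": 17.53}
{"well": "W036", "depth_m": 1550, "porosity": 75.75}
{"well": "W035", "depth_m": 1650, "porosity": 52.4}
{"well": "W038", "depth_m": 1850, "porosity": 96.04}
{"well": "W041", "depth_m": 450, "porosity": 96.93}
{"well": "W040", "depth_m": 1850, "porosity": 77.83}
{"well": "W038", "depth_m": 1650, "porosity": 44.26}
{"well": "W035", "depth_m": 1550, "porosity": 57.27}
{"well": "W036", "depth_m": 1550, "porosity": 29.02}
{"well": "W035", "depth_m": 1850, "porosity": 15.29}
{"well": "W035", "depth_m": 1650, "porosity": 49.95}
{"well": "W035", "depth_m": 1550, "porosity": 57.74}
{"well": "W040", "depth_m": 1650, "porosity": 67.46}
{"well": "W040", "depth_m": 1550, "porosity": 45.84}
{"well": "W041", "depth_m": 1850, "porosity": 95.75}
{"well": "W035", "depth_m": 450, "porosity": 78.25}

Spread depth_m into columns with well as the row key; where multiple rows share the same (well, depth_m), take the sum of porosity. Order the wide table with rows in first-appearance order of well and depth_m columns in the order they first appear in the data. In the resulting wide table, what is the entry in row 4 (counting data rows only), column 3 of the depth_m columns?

193.50

With rows in first-appearance order of well, row 4 is well=W038. depth_m columns in first-appearance order: 1550, 450, 1850, 1650; column 3 is 1850.
Long rows with well=W038, depth_m=1850: 97.46 + 96.04 = 193.50.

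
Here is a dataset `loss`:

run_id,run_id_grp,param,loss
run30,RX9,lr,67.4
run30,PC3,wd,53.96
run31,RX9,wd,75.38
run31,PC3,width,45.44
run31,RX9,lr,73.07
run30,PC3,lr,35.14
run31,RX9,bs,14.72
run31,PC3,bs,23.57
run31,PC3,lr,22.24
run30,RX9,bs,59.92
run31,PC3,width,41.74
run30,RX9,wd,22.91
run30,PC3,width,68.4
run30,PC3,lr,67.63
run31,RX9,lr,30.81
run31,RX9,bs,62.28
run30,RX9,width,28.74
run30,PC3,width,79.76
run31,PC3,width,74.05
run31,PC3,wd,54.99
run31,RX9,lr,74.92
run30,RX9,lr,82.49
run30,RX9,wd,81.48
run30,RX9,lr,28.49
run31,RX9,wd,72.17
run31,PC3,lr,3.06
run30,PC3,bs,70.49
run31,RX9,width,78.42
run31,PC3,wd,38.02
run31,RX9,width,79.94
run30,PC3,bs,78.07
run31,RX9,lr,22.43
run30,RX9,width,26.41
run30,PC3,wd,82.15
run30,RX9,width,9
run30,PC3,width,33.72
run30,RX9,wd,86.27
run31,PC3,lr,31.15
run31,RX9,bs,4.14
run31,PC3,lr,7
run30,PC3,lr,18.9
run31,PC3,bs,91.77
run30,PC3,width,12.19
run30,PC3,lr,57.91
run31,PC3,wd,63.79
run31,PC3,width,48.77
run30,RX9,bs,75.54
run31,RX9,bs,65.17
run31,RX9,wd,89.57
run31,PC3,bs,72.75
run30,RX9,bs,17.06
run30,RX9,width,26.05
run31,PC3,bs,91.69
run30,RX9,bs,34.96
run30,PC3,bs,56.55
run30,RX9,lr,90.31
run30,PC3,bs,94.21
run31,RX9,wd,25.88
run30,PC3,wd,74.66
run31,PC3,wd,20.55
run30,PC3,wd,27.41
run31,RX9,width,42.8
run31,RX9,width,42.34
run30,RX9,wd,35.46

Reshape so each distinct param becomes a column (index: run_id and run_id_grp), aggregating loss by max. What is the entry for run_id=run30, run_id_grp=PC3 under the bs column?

Rows with run_id=run30, run_id_grp=PC3 and param=bs: loss values are 70.49, 78.07, 56.55, 94.21.
max(70.49, 78.07, 56.55, 94.21) = 94.21.

94.21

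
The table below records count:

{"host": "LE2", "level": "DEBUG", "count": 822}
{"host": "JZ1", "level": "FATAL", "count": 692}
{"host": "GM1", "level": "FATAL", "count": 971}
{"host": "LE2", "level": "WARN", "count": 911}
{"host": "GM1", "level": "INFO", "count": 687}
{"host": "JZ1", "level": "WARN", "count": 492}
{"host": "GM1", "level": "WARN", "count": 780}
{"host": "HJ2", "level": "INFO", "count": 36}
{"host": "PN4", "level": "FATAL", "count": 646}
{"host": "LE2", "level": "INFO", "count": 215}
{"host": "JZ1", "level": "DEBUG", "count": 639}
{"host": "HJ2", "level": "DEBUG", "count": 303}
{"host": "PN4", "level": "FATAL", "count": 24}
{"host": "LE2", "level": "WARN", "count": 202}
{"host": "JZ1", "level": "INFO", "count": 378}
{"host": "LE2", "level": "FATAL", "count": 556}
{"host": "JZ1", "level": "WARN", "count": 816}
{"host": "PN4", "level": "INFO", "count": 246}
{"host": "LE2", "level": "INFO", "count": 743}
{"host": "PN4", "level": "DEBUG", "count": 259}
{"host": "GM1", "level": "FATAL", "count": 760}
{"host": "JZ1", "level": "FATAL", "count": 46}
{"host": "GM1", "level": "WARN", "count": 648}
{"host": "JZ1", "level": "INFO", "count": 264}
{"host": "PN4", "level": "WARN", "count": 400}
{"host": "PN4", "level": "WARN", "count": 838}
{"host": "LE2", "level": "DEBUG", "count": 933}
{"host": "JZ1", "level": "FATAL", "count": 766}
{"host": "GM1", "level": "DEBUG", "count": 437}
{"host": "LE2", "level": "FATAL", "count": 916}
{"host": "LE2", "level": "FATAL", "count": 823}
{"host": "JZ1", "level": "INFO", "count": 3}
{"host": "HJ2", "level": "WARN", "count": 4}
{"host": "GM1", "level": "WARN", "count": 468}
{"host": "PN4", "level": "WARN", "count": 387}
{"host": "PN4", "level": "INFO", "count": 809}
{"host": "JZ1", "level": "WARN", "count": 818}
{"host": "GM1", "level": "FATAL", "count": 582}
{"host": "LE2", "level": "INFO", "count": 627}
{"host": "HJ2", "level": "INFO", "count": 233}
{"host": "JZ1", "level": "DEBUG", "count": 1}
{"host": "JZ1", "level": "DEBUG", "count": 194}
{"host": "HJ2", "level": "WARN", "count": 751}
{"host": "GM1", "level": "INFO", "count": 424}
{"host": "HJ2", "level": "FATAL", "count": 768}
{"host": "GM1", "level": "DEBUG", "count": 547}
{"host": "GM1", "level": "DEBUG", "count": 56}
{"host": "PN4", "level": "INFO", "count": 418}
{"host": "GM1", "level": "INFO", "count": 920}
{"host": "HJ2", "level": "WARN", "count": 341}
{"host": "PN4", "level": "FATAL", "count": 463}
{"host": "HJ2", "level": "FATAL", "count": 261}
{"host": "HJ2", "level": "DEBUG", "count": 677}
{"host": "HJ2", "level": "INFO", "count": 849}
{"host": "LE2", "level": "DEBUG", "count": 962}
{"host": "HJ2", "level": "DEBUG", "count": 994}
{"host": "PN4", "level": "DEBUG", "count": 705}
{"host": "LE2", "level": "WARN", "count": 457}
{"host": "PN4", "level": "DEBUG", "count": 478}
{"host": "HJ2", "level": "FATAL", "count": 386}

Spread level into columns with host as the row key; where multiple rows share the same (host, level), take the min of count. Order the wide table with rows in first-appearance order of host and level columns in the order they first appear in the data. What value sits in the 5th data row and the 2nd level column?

With rows in first-appearance order of host, row 5 is host=PN4. level columns in first-appearance order: DEBUG, FATAL, WARN, INFO; column 2 is FATAL.
Long rows with host=PN4, level=FATAL: min(646, 24, 463) = 24.

24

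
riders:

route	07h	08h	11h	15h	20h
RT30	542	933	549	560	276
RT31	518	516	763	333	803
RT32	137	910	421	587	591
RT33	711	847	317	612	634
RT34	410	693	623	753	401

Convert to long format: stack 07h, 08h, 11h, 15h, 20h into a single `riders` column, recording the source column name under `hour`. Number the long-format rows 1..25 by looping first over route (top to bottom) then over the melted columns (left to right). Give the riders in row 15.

25 rows total (5 × 5). Row 15: index ⌊(15-1)/5⌋ = 2 into route → RT32; (15-1) mod 5 = 4 into the melted columns → 20h.
So row 15 is (RT32, 20h, 591); riders = 591.

591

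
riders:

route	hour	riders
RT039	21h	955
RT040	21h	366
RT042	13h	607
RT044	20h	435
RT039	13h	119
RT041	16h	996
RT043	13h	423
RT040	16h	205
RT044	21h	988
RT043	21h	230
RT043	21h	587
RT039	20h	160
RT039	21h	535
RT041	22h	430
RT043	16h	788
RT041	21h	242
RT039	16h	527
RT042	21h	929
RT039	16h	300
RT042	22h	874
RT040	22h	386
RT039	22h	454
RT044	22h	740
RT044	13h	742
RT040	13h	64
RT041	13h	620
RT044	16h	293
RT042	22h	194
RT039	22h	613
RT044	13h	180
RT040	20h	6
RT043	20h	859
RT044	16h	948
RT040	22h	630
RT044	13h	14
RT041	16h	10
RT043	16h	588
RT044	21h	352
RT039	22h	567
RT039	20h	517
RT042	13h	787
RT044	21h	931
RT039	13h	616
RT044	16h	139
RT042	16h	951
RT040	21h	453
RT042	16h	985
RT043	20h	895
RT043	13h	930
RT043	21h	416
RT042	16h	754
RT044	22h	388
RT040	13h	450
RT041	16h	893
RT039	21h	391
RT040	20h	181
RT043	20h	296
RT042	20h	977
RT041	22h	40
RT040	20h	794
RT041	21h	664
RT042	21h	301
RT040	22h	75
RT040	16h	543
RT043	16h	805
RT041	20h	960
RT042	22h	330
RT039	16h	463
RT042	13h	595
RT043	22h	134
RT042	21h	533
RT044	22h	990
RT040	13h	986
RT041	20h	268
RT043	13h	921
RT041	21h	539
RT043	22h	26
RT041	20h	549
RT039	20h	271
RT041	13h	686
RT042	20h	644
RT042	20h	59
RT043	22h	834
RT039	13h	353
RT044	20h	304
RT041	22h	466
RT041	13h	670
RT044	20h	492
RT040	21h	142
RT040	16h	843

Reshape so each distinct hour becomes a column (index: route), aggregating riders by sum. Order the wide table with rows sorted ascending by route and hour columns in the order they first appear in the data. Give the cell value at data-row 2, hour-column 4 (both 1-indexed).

1591

With rows sorted ascending by route, row 2 is route=RT040. hour columns in first-appearance order: 21h, 13h, 20h, 16h, 22h; column 4 is 16h.
Long rows with route=RT040, hour=16h: 205 + 543 + 843 = 1591.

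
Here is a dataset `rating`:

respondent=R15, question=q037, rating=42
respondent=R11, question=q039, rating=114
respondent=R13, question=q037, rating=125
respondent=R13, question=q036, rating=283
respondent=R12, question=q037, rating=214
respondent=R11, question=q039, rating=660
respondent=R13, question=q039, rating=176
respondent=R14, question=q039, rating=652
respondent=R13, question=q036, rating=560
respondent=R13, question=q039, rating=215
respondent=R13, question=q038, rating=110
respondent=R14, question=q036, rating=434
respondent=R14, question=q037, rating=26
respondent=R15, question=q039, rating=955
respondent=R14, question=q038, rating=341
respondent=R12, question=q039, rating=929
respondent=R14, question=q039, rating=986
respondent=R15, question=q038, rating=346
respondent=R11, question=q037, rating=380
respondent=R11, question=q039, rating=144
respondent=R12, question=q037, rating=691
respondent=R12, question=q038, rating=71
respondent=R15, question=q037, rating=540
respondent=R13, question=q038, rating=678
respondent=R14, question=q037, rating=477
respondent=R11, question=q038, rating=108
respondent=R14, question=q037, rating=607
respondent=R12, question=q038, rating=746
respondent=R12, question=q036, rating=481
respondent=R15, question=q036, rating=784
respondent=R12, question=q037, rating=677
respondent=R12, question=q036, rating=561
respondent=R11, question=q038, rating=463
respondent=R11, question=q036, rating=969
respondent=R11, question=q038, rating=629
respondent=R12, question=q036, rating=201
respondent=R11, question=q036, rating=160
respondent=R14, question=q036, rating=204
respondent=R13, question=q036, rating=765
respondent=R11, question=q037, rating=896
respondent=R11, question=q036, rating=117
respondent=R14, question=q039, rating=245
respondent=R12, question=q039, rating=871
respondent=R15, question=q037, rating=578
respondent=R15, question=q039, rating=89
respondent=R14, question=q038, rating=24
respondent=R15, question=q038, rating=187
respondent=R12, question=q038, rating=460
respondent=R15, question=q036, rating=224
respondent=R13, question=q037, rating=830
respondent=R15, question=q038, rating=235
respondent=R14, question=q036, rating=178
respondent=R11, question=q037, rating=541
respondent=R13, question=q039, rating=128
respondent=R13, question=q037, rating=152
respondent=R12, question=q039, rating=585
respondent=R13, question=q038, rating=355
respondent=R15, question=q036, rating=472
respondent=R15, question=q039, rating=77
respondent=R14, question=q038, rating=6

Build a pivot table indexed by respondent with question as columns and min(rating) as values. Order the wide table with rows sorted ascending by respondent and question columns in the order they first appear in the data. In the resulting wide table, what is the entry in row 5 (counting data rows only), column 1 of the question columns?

With rows sorted ascending by respondent, row 5 is respondent=R15. question columns in first-appearance order: q037, q039, q036, q038; column 1 is q037.
Long rows with respondent=R15, question=q037: min(42, 540, 578) = 42.

42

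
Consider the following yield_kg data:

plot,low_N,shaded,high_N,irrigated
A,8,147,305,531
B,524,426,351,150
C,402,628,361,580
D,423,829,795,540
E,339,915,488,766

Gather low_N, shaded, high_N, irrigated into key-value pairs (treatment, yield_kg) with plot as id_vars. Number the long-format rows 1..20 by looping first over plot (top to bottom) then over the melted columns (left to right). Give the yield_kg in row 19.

20 rows total (5 × 4). Row 19: index ⌊(19-1)/4⌋ = 4 into plot → E; (19-1) mod 4 = 2 into the melted columns → high_N.
So row 19 is (E, high_N, 488); yield_kg = 488.

488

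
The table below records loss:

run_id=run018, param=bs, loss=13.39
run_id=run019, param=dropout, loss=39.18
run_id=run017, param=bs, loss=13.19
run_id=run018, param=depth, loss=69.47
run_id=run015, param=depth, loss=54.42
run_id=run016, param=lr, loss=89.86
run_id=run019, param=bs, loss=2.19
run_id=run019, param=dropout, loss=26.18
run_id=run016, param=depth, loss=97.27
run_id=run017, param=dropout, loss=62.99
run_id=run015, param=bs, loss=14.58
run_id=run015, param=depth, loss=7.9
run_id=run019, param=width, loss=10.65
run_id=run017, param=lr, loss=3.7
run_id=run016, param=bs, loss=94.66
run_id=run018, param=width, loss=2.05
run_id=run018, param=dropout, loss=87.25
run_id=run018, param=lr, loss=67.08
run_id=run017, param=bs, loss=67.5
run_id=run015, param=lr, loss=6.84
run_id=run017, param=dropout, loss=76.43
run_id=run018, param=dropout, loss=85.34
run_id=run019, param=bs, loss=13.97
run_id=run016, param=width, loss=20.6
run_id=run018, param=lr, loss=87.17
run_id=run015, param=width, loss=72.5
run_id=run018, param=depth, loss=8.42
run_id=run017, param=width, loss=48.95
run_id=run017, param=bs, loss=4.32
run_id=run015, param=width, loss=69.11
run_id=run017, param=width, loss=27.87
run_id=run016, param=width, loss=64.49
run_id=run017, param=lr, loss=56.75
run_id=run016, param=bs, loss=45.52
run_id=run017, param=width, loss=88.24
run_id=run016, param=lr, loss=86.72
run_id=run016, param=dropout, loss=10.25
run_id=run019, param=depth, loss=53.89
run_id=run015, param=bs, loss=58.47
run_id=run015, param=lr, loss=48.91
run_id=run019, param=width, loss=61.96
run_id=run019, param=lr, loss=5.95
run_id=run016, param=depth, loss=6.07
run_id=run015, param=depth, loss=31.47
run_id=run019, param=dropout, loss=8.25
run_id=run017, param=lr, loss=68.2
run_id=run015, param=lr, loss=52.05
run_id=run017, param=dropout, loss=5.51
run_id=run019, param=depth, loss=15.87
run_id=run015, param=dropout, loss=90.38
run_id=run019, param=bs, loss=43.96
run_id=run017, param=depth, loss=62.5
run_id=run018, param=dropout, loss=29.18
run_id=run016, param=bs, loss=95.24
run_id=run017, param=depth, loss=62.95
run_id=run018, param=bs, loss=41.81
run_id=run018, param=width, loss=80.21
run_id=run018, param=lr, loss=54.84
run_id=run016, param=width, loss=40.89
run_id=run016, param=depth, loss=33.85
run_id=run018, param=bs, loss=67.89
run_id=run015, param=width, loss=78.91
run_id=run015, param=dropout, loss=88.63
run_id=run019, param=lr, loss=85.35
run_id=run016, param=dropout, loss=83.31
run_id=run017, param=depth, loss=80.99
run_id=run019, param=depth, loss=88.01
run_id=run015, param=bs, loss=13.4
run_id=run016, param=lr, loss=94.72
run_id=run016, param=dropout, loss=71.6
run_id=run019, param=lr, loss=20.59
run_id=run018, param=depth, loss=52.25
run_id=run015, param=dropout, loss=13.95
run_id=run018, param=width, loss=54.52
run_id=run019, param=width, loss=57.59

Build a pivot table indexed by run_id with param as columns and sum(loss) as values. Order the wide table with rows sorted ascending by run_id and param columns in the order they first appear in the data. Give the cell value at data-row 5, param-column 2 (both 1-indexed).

With rows sorted ascending by run_id, row 5 is run_id=run019. param columns in first-appearance order: bs, dropout, depth, lr, width; column 2 is dropout.
Long rows with run_id=run019, param=dropout: 39.18 + 26.18 + 8.25 = 73.61.

73.61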